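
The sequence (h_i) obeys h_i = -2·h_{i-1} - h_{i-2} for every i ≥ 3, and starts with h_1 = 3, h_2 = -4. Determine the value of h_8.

-10

Applying the relation repeatedly:
h_3 = 5; h_4 = -6; h_5 = 7; h_6 = -8; h_7 = 9; h_8 = -10.
(Characteristic roots are -1 and -1.)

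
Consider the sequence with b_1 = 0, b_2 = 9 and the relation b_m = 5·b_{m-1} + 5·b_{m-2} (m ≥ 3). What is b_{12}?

Applying the relation repeatedly:
b_3 = 45  b_4 = 270  b_5 = 1575  b_6 = 9225  b_7 = 54000  b_8 = 316125  b_9 = 1850625  b_{10} = 10833750  b_{11} = 63421875  b_{12} = 371278125.

371278125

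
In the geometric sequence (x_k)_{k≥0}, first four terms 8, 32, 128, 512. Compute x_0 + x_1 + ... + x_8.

Common ratio r = 4.
x_k = 8·4^(k-0).
S = 8·(4^9 - 1)/(4 - 1) = 8·(262144 - 1)/(3) = 699048.

699048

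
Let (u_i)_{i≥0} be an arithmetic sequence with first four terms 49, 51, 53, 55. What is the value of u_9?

Common difference d = 2.
u_i = 49 + (i - 0)·2.
u_9 = 49 + 9·2 = 67.

67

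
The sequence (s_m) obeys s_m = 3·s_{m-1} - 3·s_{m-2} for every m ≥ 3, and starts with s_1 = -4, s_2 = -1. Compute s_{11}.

s_3 = 9;  s_4 = 30;  s_5 = 63;  s_6 = 99;  s_7 = 108;  s_8 = 27;  s_9 = -243;  s_{10} = -810;  s_{11} = -1701.

-1701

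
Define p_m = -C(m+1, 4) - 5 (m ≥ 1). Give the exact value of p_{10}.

-335

C(11, 4) = 330, so p_{10} = -335.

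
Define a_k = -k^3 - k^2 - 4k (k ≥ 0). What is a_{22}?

-11220

a_{22} = -1·22^3 - 1·22^2 - 4·22 = -11220.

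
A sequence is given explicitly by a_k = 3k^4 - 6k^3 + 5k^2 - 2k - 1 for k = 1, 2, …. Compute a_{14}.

a_{14} = 3·14^4 - 6·14^3 + 5·14^2 - 2·14 - 1 = 99735.

99735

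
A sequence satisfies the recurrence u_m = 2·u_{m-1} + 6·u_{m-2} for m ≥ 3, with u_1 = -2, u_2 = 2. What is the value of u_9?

Step forward from the initial values:
u_3 = -8, u_4 = -4, u_5 = -56, u_6 = -136, u_7 = -608, u_8 = -2032, u_9 = -7712.

-7712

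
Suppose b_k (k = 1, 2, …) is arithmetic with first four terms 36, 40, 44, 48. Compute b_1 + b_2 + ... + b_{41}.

4756

Common difference d = 4.
b_k = 36 + (k - 1)·4.
b_{41} = 196; S = 41·(36 + 196)/2 = 4756.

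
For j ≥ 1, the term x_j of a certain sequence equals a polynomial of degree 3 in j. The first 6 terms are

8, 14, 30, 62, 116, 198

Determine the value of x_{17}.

4664

1st diffs: 6, 16, 32, 54, 82.
2nd diffs: 10, 16, 22, 28.
3rd diffs: 6, 6, 6 (constant).
Newton forward-difference form: x_j = 8 + 6·C(j-1,1) + 10·C(j-1,2) + 6·C(j-1,3).
At j = 17: j-1 = 16, so x_{17} = 8 + 96 + 1200 + 3360 = 4664.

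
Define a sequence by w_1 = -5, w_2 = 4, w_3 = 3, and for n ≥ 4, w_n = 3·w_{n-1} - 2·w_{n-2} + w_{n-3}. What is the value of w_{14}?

w_4 = -4  w_5 = -14  w_6 = -31  …  w_{11} = -2002  w_{12} = -4654  w_{13} = -10819  w_{14} = -25151.

-25151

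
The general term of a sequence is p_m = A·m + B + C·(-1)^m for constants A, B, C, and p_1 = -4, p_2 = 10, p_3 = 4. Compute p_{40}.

Plug in m = 1, 2, 3: A + B - C = -4; 2A + B + C = 10; 3A + B - C = 4.
Subtracting the first from the second: A + 2C = 14.
Subtracting the second from the third: A - 2C = -6.
Solving: C = 5, A = 4, then B = -3.
Therefore p_{40} = 160 + (-3) + 5·1 = 162.

162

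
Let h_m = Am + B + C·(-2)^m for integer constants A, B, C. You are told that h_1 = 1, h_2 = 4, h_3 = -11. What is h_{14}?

16348

Plug in m = 1, 2, 3: A + B - 2C = 1; 2A + B + 4C = 4; 3A + B - 8C = -11.
Subtracting the first from the second: A + 6C = 3.
Subtracting the second from the third: A - 12C = -15.
Solving: C = 1, A = -3, then B = 6.
Therefore h_{14} = -42 + 6 + 1·16384 = 16348.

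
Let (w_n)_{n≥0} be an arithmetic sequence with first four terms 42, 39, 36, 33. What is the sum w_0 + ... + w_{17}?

Common difference d = -3.
w_n = 42 + (n - 0)·(-3).
w_{17} = -9; S = 18·(42 + (-9))/2 = 297.

297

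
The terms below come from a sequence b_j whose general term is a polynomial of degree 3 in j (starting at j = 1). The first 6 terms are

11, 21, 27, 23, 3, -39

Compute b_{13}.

-1453

1st diffs: 10, 6, -4, -20, -42.
2nd diffs: -4, -10, -16, -22.
3rd diffs: -6, -6, -6 (constant).
So b_j = -j^3 + 4j^2 + 5j + 3.
Evaluating at j = 13 gives b_{13} = -1453.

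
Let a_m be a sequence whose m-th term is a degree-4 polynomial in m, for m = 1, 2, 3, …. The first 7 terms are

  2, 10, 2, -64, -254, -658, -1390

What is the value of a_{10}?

-7054

1st diffs: 8, -8, -66, -190, -404, -732.
2nd diffs: -16, -58, -124, -214, -328.
3rd diffs: -42, -66, -90, -114.
4th diffs: -24, -24, -24 (constant).
Newton forward-difference form: a_m = 2 + 8·C(m-1,1) + (-16)·C(m-1,2) + (-42)·C(m-1,3) + (-24)·C(m-1,4).
At m = 10: m-1 = 9, so a_{10} = 2 + 72 - 576 - 3528 - 3024 = -7054.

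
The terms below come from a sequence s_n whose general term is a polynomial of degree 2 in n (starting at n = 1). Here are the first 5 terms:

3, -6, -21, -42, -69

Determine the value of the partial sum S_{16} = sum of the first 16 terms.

1st diffs: -9, -15, -21, -27.
2nd diffs: -6, -6, -6 (constant).
So s_n = -3n^2 + 6.
Continuing: …, -102, -141, -186, -237, …, s_{16} = -762.
Summing n = 1..16 (16 terms) gives -4392.

-4392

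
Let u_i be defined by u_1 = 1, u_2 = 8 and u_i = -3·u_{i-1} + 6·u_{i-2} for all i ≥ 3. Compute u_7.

-8046

Compute successive terms:
u_3 = -18, u_4 = 102, u_5 = -414, u_6 = 1854, u_7 = -8046.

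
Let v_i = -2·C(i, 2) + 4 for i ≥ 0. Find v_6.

-26

C(6, 2) = 15, so v_6 = -26.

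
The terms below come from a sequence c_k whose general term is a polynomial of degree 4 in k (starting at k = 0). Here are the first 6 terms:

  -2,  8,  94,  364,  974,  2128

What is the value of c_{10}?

26558

1st diffs: 10, 86, 270, 610, 1154.
2nd diffs: 76, 184, 340, 544.
3rd diffs: 108, 156, 204.
4th diffs: 48, 48 (constant).
So c_k = 2k^4 + 6k^3 + 6k^2 - 4k - 2.
Evaluating at k = 10 gives c_{10} = 26558.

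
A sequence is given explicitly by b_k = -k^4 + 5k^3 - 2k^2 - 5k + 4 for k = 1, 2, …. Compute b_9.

-3119

b_9 = -1·9^4 + 5·9^3 - 2·9^2 - 5·9 + 4 = -3119.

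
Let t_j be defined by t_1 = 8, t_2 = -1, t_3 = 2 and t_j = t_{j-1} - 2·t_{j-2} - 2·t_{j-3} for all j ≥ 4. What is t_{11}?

t_4 = -12, t_5 = -14, t_6 = 6, t_7 = 58, t_8 = 74, t_9 = -54, t_{10} = -318, t_{11} = -358.

-358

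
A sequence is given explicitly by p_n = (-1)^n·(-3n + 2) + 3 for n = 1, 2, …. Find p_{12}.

(-1)^12 = 1; -3n + 2 at n=12 is -34; so p_{12} = -31.

-31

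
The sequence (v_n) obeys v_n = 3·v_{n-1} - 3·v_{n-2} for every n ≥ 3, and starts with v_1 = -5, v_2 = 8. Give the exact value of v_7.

135

Applying the relation repeatedly:
v_3 = 39, v_4 = 93, v_5 = 162, v_6 = 207, v_7 = 135.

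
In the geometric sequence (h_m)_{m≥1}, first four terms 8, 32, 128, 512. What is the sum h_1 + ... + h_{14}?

715827880

Common ratio r = 4.
h_m = 8·4^(m-1).
S = 8·(4^14 - 1)/(4 - 1) = 8·(268435456 - 1)/(3) = 715827880.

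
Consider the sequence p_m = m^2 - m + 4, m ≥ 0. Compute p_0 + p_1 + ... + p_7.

Over m = 0..7: Σm = 28, Σm² = 140.
Total = (1)·140 + (-1)·28 + (4)·8 = 144.

144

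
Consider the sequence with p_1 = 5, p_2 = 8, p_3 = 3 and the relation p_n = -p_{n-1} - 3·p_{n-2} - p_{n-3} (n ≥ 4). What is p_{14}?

-2262

Applying the relation repeatedly:
p_4 = -32, p_5 = 15, p_6 = 78, …, p_{11} = -1113, p_{12} = 124, p_{13} = 3003, p_{14} = -2262.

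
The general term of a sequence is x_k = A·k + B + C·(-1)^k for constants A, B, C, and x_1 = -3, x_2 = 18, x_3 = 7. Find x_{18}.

98

The three given values yield: A + B - C = -3; 2A + B + C = 18; 3A + B - C = 7.
Subtracting the first from the second: A + 2C = 21.
Subtracting the second from the third: A - 2C = -11.
Solving: C = 8, A = 5, then B = 0.
So x_k = 5·k + 0 + 8·(-1)^k; at k=18 this is 98.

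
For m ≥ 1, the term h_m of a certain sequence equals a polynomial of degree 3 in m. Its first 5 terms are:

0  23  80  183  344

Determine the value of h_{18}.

13175

1st diffs: 23, 57, 103, 161.
2nd diffs: 34, 46, 58.
3rd diffs: 12, 12 (constant).
Newton forward-difference form: h_m = 23·C(m-1,1) + 34·C(m-1,2) + 12·C(m-1,3).
At m = 18: m-1 = 17, so h_{18} = 391 + 4624 + 8160 = 13175.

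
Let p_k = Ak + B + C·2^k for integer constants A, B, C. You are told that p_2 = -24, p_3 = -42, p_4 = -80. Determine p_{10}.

At k = 2, 3, 4: 2A + B + 4C = -24; 3A + B + 8C = -42; 4A + B + 16C = -80.
Subtracting the first from the second: A + 4C = -18.
Subtracting the second from the third: A + 8C = -38.
Solving: C = -5, A = 2, then B = -8.
Therefore p_{10} = 20 + (-8) + (-5)·1024 = -5108.

-5108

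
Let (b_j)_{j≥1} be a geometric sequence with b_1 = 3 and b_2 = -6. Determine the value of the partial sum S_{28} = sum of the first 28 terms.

-268435455

Common ratio r = -2.
b_j = 3·(-2)^(j-1).
S = 3·((-2)^28 - 1)/(-2 - 1) = 3·(268435456 - 1)/(-3) = -268435455.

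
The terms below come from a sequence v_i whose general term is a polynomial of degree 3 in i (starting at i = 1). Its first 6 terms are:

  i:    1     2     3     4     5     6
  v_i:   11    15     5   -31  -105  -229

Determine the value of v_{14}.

1st diffs: 4, -10, -36, -74, -124.
2nd diffs: -14, -26, -38, -50.
3rd diffs: -12, -12, -12 (constant).
Newton forward-difference form: v_i = 11 + 4·C(i-1,1) + (-14)·C(i-1,2) + (-12)·C(i-1,3).
At i = 14: i-1 = 13, so v_{14} = 11 + 52 - 1092 - 3432 = -4461.

-4461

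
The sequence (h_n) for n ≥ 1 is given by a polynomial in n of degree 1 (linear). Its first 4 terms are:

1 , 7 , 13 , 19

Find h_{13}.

73

1st diffs: 6, 6, 6 (constant).
So h_n = 6n - 5.
Evaluating at n = 13 gives h_{13} = 73.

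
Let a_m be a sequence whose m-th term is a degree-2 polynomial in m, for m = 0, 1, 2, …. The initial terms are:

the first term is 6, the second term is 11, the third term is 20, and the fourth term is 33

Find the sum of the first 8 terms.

1st diffs: 5, 9, 13.
2nd diffs: 4, 4 (constant).
Newton forward-difference form: a_m = 6 + 5·C(m,1) + 4·C(m,2).
Continuing: 50, 71, 96, 125.
Summing m = 0..7 (8 terms) gives 412.

412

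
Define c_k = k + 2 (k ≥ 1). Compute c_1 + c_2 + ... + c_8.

52

Over k = 1..8: Σk = 36.
Total = (1)·36 + (2)·8 = 52.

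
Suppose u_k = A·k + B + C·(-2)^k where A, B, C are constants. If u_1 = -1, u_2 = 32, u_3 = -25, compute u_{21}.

-10485691

At k = 1, 2, 3: A + B - 2C = -1; 2A + B + 4C = 32; 3A + B - 8C = -25.
Subtracting the first from the second: A + 6C = 33.
Subtracting the second from the third: A - 12C = -57.
Solving: C = 5, A = 3, then B = 6.
Hence u_{21} = 3·21 + 6 + 5·(-2097152) = -10485691.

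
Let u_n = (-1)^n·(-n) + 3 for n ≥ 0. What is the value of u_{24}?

-21

(-1)^24 = 1; -n at n=24 is -24; so u_{24} = -21.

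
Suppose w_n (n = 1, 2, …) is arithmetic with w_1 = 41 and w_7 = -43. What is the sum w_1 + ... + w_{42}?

-10332

Common difference d = (-43 - 41) / (7 - 1) = -14.
w_n = 41 + (n - 1)·(-14).
w_{42} = -533; S = 42·(41 + (-533))/2 = -10332.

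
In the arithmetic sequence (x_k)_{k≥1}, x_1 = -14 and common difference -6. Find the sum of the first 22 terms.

-1694

x_k = -14 + (k - 1)·(-6).
x_{22} = -140; S = 22·(-14 + (-140))/2 = -1694.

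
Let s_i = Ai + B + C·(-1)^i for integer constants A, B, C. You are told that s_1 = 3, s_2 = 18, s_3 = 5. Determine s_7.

Write the equations: A + B - C = 3; 2A + B + C = 18; 3A + B - C = 5.
Subtracting the first from the second: A + 2C = 15.
Subtracting the second from the third: A - 2C = -13.
Solving: C = 7, A = 1, then B = 9.
So s_i = 1·i + 9 + 7·(-1)^i; at i=7 this is 9.

9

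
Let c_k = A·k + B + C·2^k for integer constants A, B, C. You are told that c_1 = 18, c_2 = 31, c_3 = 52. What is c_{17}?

The three given values yield: A + B + 2C = 18; 2A + B + 4C = 31; 3A + B + 8C = 52.
Subtracting the first from the second: A + 2C = 13.
Subtracting the second from the third: A + 4C = 21.
Solving: C = 4, A = 5, then B = 5.
Therefore c_{17} = 85 + 5 + 4·131072 = 524378.

524378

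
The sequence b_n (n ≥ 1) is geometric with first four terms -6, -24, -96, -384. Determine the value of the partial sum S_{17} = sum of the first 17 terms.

-34359738366

Common ratio r = 4.
b_n = (-6)·4^(n-1).
S = (-6)·(4^17 - 1)/(4 - 1) = (-6)·(17179869184 - 1)/(3) = -34359738366.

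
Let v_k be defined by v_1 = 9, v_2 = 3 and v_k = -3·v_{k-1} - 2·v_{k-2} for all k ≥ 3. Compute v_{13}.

-49131

v_3 = -27, v_4 = 75, v_5 = -171, …, v_{10} = 6123, v_{11} = -12267, v_{12} = 24555, v_{13} = -49131.
(Characteristic roots are -1 and -2.)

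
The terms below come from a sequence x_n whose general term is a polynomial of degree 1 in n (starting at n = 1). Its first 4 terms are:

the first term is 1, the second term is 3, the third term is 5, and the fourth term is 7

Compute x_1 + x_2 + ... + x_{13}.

1st diffs: 2, 2, 2 (constant).
So x_n = 2n - 1.
Continuing: …, 9, 11, 13, 15, …, x_{13} = 25.
Summing n = 1..13 (13 terms) gives 169.

169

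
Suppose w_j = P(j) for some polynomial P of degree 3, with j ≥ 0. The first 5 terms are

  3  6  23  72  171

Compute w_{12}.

4923

1st diffs: 3, 17, 49, 99.
2nd diffs: 14, 32, 50.
3rd diffs: 18, 18 (constant).
Newton forward-difference form: w_j = 3 + 3·C(j,1) + 14·C(j,2) + 18·C(j,3).
At j = 12: j = 12, so w_{12} = 3 + 36 + 924 + 3960 = 4923.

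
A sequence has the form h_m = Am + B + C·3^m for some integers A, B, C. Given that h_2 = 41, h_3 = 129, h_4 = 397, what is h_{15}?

71744505

At m = 2, 3, 4: 2A + B + 9C = 41; 3A + B + 27C = 129; 4A + B + 81C = 397.
Subtracting the first from the second: A + 18C = 88.
Subtracting the second from the third: A + 54C = 268.
Solving: C = 5, A = -2, then B = 0.
So h_m = -2·m + 0 + 5·3^m; at m=15 this is 71744505.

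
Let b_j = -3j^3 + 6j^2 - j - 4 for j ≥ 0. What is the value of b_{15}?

-8794

b_{15} = -3·15^3 + 6·15^2 - 1·15 - 4 = -8794.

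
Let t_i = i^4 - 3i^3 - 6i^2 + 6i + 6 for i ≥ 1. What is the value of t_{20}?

133726

t_{20} = 1·20^4 - 3·20^3 - 6·20^2 + 6·20 + 6 = 133726.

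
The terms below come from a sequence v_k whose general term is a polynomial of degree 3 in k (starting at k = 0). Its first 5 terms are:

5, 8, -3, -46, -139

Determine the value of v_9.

-1984

1st diffs: 3, -11, -43, -93.
2nd diffs: -14, -32, -50.
3rd diffs: -18, -18 (constant).
Newton forward-difference form: v_k = 5 + 3·C(k,1) + (-14)·C(k,2) + (-18)·C(k,3).
At k = 9: k = 9, so v_9 = 5 + 27 - 504 - 1512 = -1984.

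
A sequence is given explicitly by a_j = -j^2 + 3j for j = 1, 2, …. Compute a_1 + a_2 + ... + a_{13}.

-546

Over j = 1..13: Σj = 91, Σj² = 819.
Total = (-1)·819 + (3)·91 = -546.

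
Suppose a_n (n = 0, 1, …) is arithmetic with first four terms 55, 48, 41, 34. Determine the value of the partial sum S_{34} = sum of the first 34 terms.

-2057

Common difference d = -7.
a_n = 55 + (n - 0)·(-7).
a_{33} = -176; S = 34·(55 + (-176))/2 = -2057.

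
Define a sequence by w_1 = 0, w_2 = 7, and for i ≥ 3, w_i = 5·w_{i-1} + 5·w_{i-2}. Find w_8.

Step forward from the initial values:
w_3 = 35, w_4 = 210, w_5 = 1225, w_6 = 7175, w_7 = 42000, w_8 = 245875.

245875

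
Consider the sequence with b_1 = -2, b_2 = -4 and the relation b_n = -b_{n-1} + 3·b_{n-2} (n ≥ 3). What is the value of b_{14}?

-19876

Compute successive terms:
b_3 = -2; b_4 = -10; b_5 = 4; …; b_{11} = 1588; b_{12} = -3778; b_{13} = 8542; b_{14} = -19876.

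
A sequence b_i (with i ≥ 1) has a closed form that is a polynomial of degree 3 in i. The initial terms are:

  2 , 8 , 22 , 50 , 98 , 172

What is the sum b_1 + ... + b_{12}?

1st diffs: 6, 14, 28, 48, 74.
2nd diffs: 8, 14, 20, 26.
3rd diffs: 6, 6, 6 (constant).
Newton forward-difference form: b_i = 2 + 6·C(i-1,1) + 8·C(i-1,2) + 6·C(i-1,3).
Continuing: …, 278, 422, 610, 848, …, b_{12} = 1498.
Summing i = 1..12 (12 terms) gives 5150.

5150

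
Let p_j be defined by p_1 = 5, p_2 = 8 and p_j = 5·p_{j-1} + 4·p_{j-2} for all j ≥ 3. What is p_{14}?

12092635468

p_3 = 60, p_4 = 332, p_5 = 1900, …, p_{11} = 65243820, p_{12} = 371991692, p_{13} = 2120933740, p_{14} = 12092635468.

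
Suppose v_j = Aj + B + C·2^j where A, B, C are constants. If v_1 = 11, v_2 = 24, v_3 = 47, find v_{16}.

327726

Write the equations: A + B + 2C = 11; 2A + B + 4C = 24; 3A + B + 8C = 47.
Subtracting the first from the second: A + 2C = 13.
Subtracting the second from the third: A + 4C = 23.
Solving: C = 5, A = 3, then B = -2.
So v_j = 3·j + (-2) + 5·2^j; at j=16 this is 327726.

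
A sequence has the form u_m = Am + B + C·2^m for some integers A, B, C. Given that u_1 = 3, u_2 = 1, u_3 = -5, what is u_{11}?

-4069

At m = 1, 2, 3: A + B + 2C = 3; 2A + B + 4C = 1; 3A + B + 8C = -5.
Subtracting the first from the second: A + 2C = -2.
Subtracting the second from the third: A + 4C = -6.
Solving: C = -2, A = 2, then B = 5.
Therefore u_{11} = 22 + 5 + (-2)·2048 = -4069.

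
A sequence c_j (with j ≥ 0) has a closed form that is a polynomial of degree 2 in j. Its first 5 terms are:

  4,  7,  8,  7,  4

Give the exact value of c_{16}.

1st diffs: 3, 1, -1, -3.
2nd diffs: -2, -2, -2 (constant).
Newton forward-difference form: c_j = 4 + 3·C(j,1) + (-2)·C(j,2).
At j = 16: j = 16, so c_{16} = 4 + 48 - 240 = -188.

-188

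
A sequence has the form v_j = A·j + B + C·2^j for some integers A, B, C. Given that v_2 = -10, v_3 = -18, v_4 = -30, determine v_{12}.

-4142

The three given values yield: 2A + B + 4C = -10; 3A + B + 8C = -18; 4A + B + 16C = -30.
Subtracting the first from the second: A + 4C = -8.
Subtracting the second from the third: A + 8C = -12.
Solving: C = -1, A = -4, then B = 2.
Hence v_{12} = -4·12 + 2 + (-1)·4096 = -4142.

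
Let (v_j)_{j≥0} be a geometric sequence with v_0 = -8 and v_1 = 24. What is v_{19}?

9298091736

Common ratio r = -3.
v_j = (-8)·(-3)^(j-0).
v_{19} = (-8)·(-3)^19 = 9298091736.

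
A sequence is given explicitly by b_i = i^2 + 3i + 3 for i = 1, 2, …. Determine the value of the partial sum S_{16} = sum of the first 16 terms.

Over i = 1..16: Σi = 136, Σi² = 1496.
Total = (1)·1496 + (3)·136 + (3)·16 = 1952.

1952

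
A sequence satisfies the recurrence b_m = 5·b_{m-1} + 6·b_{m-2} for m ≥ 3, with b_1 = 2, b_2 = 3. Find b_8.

Step forward from the initial values:
b_3 = 27  b_4 = 153  b_5 = 927  b_6 = 5553  b_7 = 33327  b_8 = 199953.
(Characteristic roots are 6 and -1.)

199953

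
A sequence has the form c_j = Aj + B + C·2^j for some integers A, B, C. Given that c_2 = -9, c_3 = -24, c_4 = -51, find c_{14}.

Plug in j = 2, 3, 4: 2A + B + 4C = -9; 3A + B + 8C = -24; 4A + B + 16C = -51.
Subtracting the first from the second: A + 4C = -15.
Subtracting the second from the third: A + 8C = -27.
Solving: C = -3, A = -3, then B = 9.
Hence c_{14} = -3·14 + 9 + (-3)·16384 = -49185.

-49185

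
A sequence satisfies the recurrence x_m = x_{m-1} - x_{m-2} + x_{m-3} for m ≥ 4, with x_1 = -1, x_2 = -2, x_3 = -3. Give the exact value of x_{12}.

-2

Applying the relation repeatedly:
x_4 = -2, x_5 = -1, x_6 = -2, x_7 = -3, x_8 = -2, x_9 = -1, x_{10} = -2, x_{11} = -3, x_{12} = -2.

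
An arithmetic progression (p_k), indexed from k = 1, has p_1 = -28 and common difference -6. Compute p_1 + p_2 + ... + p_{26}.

-2678

p_k = -28 + (k - 1)·(-6).
p_{26} = -178; S = 26·(-28 + (-178))/2 = -2678.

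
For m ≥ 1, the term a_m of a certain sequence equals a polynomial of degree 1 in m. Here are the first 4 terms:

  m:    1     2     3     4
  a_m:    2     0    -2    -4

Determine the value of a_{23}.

-42

1st diffs: -2, -2, -2 (constant).
So a_m = -2m + 4.
Evaluating at m = 23 gives a_{23} = -42.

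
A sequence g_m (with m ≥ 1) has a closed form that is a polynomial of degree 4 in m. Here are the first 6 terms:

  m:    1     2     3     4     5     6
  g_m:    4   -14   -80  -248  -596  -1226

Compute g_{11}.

-13856

1st diffs: -18, -66, -168, -348, -630.
2nd diffs: -48, -102, -180, -282.
3rd diffs: -54, -78, -102.
4th diffs: -24, -24 (constant).
So g_m = -m^4 + m^3 - 5m^2 + 5m + 4.
Evaluating at m = 11 gives g_{11} = -13856.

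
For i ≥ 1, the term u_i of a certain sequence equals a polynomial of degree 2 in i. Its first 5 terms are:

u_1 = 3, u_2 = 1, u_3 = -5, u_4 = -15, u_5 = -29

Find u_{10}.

1st diffs: -2, -6, -10, -14.
2nd diffs: -4, -4, -4 (constant).
So u_i = -2i^2 + 4i + 1.
Evaluating at i = 10 gives u_{10} = -159.

-159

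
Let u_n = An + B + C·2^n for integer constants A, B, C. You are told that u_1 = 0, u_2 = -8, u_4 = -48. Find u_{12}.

Write the equations: A + B + 2C = 0; 2A + B + 4C = -8; 4A + B + 16C = -48.
Subtracting the first from the second: A + 2C = -8.
Subtracting the second from the third: 2A + 12C = -40.
Solving: C = -3, A = -2, then B = 8.
Therefore u_{12} = -24 + 8 + (-3)·4096 = -12304.

-12304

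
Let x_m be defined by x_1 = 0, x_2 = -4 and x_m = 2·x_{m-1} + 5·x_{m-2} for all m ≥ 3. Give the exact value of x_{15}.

-27575288

Step forward from the initial values:
x_3 = -8;  x_4 = -36;  x_5 = -112;  …;  x_{12} = -671876;  x_{13} = -2317392;  x_{14} = -7994164;  x_{15} = -27575288.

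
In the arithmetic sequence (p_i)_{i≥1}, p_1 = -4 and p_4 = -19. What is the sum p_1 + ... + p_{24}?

-1476

Common difference d = (-19 - (-4)) / (4 - 1) = -5.
p_i = -4 + (i - 1)·(-5).
p_{24} = -119; S = 24·(-4 + (-119))/2 = -1476.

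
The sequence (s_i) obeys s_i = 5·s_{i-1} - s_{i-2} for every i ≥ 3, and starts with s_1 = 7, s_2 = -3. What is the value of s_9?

-270358

Applying the relation repeatedly:
s_3 = -22; s_4 = -107; s_5 = -513; s_6 = -2458; s_7 = -11777; s_8 = -56427; s_9 = -270358.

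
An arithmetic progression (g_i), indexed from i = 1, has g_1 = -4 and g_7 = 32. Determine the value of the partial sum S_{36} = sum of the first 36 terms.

Common difference d = (32 - (-4)) / (7 - 1) = 6.
g_i = -4 + (i - 1)·6.
g_{36} = 206; S = 36·(-4 + 206)/2 = 3636.

3636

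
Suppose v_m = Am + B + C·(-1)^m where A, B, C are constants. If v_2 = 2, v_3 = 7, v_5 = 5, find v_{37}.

The three given values yield: 2A + B + C = 2; 3A + B - C = 7; 5A + B - C = 5.
Subtracting the first from the second: A - 2C = 5.
Subtracting the second from the third: 2A = -2.
Solving: C = -3, A = -1, then B = 7.
Therefore v_{37} = -37 + 7 + (-3)·(-1) = -27.

-27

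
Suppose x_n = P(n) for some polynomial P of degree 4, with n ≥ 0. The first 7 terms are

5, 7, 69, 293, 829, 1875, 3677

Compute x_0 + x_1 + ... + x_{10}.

1st diffs: 2, 62, 224, 536, 1046, 1802.
2nd diffs: 60, 162, 312, 510, 756.
3rd diffs: 102, 150, 198, 246.
4th diffs: 48, 48, 48 (constant).
Newton forward-difference form: x_n = 5 + 2·C(n,1) + 60·C(n,2) + 102·C(n,3) + 48·C(n,4).
Continuing: 6529, 10773, 16799, 25045.
Summing n = 0..10 (11 terms) gives 65901.

65901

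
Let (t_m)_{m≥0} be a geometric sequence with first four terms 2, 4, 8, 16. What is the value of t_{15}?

Common ratio r = 2.
t_m = 2·2^(m-0).
t_{15} = 2·2^15 = 65536.

65536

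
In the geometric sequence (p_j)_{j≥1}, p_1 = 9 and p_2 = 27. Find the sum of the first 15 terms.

Common ratio r = 3.
p_j = 9·3^(j-1).
S = 9·(3^15 - 1)/(3 - 1) = 9·(14348907 - 1)/(2) = 64570077.

64570077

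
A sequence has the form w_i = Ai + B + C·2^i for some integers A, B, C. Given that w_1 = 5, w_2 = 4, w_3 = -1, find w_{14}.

-32720

At i = 1, 2, 3: A + B + 2C = 5; 2A + B + 4C = 4; 3A + B + 8C = -1.
Subtracting the first from the second: A + 2C = -1.
Subtracting the second from the third: A + 4C = -5.
Solving: C = -2, A = 3, then B = 6.
Therefore w_{14} = 42 + 6 + (-2)·16384 = -32720.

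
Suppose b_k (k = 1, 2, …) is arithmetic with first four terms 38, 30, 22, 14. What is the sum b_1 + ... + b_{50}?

-7900

Common difference d = -8.
b_k = 38 + (k - 1)·(-8).
b_{50} = -354; S = 50·(38 + (-354))/2 = -7900.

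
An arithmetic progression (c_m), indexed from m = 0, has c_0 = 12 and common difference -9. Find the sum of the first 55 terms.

-12705

c_m = 12 + (m - 0)·(-9).
c_{54} = -474; S = 55·(12 + (-474))/2 = -12705.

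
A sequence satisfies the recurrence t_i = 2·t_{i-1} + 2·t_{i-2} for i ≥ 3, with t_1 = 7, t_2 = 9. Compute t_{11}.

Compute successive terms:
t_3 = 32, t_4 = 82, t_5 = 228, t_6 = 620, t_7 = 1696, t_8 = 4632, t_9 = 12656, t_{10} = 34576, t_{11} = 94464.

94464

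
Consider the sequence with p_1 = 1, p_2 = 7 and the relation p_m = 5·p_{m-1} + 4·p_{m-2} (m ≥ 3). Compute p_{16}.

263084219903

Compute successive terms:
p_3 = 39; p_4 = 223; p_5 = 1271; …; p_{13} = 1419427511; p_{14} = 8092954127; p_{15} = 46142480679; p_{16} = 263084219903.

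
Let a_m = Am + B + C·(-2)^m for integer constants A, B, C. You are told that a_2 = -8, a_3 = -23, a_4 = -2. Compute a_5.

Write the equations: 2A + B + 4C = -8; 3A + B - 8C = -23; 4A + B + 16C = -2.
Subtracting the first from the second: A - 12C = -15.
Subtracting the second from the third: A + 24C = 21.
Solving: C = 1, A = -3, then B = -6.
Therefore a_5 = -15 + (-6) + 1·(-32) = -53.

-53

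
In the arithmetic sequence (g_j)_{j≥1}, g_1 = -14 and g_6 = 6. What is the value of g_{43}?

Common difference d = (6 - (-14)) / (6 - 1) = 4.
g_j = -14 + (j - 1)·4.
g_{43} = -14 + 42·4 = 154.

154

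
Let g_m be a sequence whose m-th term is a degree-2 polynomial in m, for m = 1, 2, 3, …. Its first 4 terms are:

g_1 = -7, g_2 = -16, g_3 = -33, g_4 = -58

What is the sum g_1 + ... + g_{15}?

-4690

1st diffs: -9, -17, -25.
2nd diffs: -8, -8 (constant).
So g_m = -4m^2 + 3m - 6.
Continuing: …, -91, -132, -181, -238, …, g_{15} = -861.
Summing m = 1..15 (15 terms) gives -4690.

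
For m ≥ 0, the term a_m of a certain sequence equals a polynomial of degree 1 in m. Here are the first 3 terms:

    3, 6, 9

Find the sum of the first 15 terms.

1st diffs: 3, 3 (constant).
So a_m = 3m + 3.
Continuing: …, 12, 15, 18, 21, …, a_{14} = 45.
Summing m = 0..14 (15 terms) gives 360.

360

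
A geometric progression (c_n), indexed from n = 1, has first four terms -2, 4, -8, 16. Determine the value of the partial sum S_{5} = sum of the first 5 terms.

Common ratio r = -2.
c_n = (-2)·(-2)^(n-1).
S = (-2)·((-2)^5 - 1)/(-2 - 1) = (-2)·(-32 - 1)/(-3) = -22.

-22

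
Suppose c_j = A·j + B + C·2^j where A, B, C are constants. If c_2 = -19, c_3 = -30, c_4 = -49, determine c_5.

The three given values yield: 2A + B + 4C = -19; 3A + B + 8C = -30; 4A + B + 16C = -49.
Subtracting the first from the second: A + 4C = -11.
Subtracting the second from the third: A + 8C = -19.
Solving: C = -2, A = -3, then B = -5.
Therefore c_5 = -15 + (-5) + (-2)·32 = -84.

-84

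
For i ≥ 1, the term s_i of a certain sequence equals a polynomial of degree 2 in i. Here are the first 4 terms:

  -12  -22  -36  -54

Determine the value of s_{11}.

1st diffs: -10, -14, -18.
2nd diffs: -4, -4 (constant).
So s_i = -2i^2 - 4i - 6.
Evaluating at i = 11 gives s_{11} = -292.

-292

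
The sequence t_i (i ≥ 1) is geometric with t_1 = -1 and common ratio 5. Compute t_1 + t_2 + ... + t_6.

-3906

t_i = (-1)·5^(i-1).
S = (-1)·(5^6 - 1)/(5 - 1) = (-1)·(15625 - 1)/(4) = -3906.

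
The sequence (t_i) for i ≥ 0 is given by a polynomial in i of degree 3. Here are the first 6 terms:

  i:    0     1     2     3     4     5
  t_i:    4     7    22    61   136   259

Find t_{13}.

4411

1st diffs: 3, 15, 39, 75, 123.
2nd diffs: 12, 24, 36, 48.
3rd diffs: 12, 12, 12 (constant).
Newton forward-difference form: t_i = 4 + 3·C(i,1) + 12·C(i,2) + 12·C(i,3).
At i = 13: i = 13, so t_{13} = 4 + 39 + 936 + 3432 = 4411.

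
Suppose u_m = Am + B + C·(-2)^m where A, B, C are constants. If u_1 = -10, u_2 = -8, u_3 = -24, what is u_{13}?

-8248

Write the equations: A + B - 2C = -10; 2A + B + 4C = -8; 3A + B - 8C = -24.
Subtracting the first from the second: A + 6C = 2.
Subtracting the second from the third: A - 12C = -16.
Solving: C = 1, A = -4, then B = -4.
Therefore u_{13} = -52 + (-4) + 1·(-8192) = -8248.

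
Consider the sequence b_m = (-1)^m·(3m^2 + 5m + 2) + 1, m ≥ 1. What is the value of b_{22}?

(-1)^22 = 1; 3m^2 + 5m + 2 at m=22 is 1564; so b_{22} = 1565.

1565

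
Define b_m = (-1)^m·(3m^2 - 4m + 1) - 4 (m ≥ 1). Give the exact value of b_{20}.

(-1)^20 = 1; 3m^2 - 4m + 1 at m=20 is 1121; so b_{20} = 1117.

1117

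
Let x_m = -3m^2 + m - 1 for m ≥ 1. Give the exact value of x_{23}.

-1565

x_{23} = -3·23^2 + 1·23 - 1 = -1565.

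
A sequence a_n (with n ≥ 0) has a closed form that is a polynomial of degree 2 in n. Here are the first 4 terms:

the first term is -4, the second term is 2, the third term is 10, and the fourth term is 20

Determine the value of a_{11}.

172

1st diffs: 6, 8, 10.
2nd diffs: 2, 2 (constant).
Newton forward-difference form: a_n = -4 + 6·C(n,1) + 2·C(n,2).
At n = 11: n = 11, so a_{11} = -4 + 66 + 110 = 172.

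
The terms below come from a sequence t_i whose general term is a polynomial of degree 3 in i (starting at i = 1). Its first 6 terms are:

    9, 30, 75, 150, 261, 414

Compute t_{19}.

8955

1st diffs: 21, 45, 75, 111, 153.
2nd diffs: 24, 30, 36, 42.
3rd diffs: 6, 6, 6 (constant).
Newton forward-difference form: t_i = 9 + 21·C(i-1,1) + 24·C(i-1,2) + 6·C(i-1,3).
At i = 19: i-1 = 18, so t_{19} = 9 + 378 + 3672 + 4896 = 8955.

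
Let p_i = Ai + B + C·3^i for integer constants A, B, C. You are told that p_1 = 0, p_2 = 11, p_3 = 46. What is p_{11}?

The three given values yield: A + B + 3C = 0; 2A + B + 9C = 11; 3A + B + 27C = 46.
Subtracting the first from the second: A + 6C = 11.
Subtracting the second from the third: A + 18C = 35.
Solving: C = 2, A = -1, then B = -5.
So p_i = -1·i + (-5) + 2·3^i; at i=11 this is 354278.

354278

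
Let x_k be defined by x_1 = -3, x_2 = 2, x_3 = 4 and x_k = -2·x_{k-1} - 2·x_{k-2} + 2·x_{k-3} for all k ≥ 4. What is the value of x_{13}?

4176

Step forward from the initial values:
x_4 = -18  x_5 = 32  x_6 = -20  x_7 = -60  x_8 = 224  x_9 = -368  x_{10} = 168  x_{11} = 848  x_{12} = -2768  x_{13} = 4176.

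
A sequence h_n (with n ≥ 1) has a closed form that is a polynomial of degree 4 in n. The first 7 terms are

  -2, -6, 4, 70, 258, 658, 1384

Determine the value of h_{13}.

21994

1st diffs: -4, 10, 66, 188, 400, 726.
2nd diffs: 14, 56, 122, 212, 326.
3rd diffs: 42, 66, 90, 114.
4th diffs: 24, 24, 24 (constant).
Newton forward-difference form: h_n = -2 + (-4)·C(n-1,1) + 14·C(n-1,2) + 42·C(n-1,3) + 24·C(n-1,4).
At n = 13: n-1 = 12, so h_{13} = -2 - 48 + 924 + 9240 + 11880 = 21994.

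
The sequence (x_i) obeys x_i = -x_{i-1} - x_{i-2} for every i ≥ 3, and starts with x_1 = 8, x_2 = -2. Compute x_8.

Iterate the recurrence:
x_3 = -6;  x_4 = 8;  x_5 = -2;  x_6 = -6;  x_7 = 8;  x_8 = -2.

-2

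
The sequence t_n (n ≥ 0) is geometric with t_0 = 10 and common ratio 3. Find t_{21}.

104603532030

t_n = 10·3^(n-0).
t_{21} = 10·3^21 = 104603532030.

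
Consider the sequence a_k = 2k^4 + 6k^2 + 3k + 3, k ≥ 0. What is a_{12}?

42375

a_{12} = 2·12^4 + 6·12^2 + 3·12 + 3 = 42375.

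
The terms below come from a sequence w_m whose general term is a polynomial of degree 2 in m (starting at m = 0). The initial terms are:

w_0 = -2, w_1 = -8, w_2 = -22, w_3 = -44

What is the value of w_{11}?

-508

1st diffs: -6, -14, -22.
2nd diffs: -8, -8 (constant).
Newton forward-difference form: w_m = -2 + (-6)·C(m,1) + (-8)·C(m,2).
At m = 11: m = 11, so w_{11} = -2 - 66 - 440 = -508.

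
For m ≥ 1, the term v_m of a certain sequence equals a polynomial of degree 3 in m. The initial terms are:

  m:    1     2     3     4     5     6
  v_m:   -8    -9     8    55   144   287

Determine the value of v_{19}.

12520

1st diffs: -1, 17, 47, 89, 143.
2nd diffs: 18, 30, 42, 54.
3rd diffs: 12, 12, 12 (constant).
Newton forward-difference form: v_m = -8 + (-1)·C(m-1,1) + 18·C(m-1,2) + 12·C(m-1,3).
At m = 19: m-1 = 18, so v_{19} = -8 - 18 + 2754 + 9792 = 12520.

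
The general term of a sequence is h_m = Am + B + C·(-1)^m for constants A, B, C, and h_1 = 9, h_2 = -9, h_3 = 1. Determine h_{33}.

The three given values yield: A + B - C = 9; 2A + B + C = -9; 3A + B - C = 1.
Subtracting the first from the second: A + 2C = -18.
Subtracting the second from the third: A - 2C = 10.
Solving: C = -7, A = -4, then B = 6.
Hence h_{33} = -4·33 + 6 + (-7)·(-1) = -119.

-119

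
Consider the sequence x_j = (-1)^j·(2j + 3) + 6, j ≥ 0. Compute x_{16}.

41

(-1)^16 = 1; 2j + 3 at j=16 is 35; so x_{16} = 41.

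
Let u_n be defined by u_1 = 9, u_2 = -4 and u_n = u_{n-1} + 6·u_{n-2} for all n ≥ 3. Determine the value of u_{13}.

Iterate the recurrence:
u_3 = 50, u_4 = 26, u_5 = 326, …, u_{10} = 51938, u_{11} = 171686, u_{12} = 483314, u_{13} = 1513430.
(Characteristic roots are 3 and -2.)

1513430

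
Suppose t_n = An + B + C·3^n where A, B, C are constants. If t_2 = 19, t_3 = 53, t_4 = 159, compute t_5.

The three given values yield: 2A + B + 9C = 19; 3A + B + 27C = 53; 4A + B + 81C = 159.
Subtracting the first from the second: A + 18C = 34.
Subtracting the second from the third: A + 54C = 106.
Solving: C = 2, A = -2, then B = 5.
Therefore t_5 = -10 + 5 + 2·243 = 481.

481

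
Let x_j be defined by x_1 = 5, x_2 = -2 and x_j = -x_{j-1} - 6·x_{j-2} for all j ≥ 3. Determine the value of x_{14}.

-279632

Compute successive terms:
x_3 = -28; x_4 = 40; x_5 = 128; …; x_{11} = 16688; x_{12} = 75952; x_{13} = -176080; x_{14} = -279632.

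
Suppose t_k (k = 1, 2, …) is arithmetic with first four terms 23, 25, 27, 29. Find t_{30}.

81

Common difference d = 2.
t_k = 23 + (k - 1)·2.
t_{30} = 23 + 29·2 = 81.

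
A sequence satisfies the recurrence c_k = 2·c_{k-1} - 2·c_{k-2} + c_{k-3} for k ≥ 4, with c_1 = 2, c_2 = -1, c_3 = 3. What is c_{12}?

Applying the relation repeatedly:
c_4 = 10  c_5 = 13  c_6 = 9  c_7 = 2  c_8 = -1  c_9 = 3  c_{10} = 10  c_{11} = 13  c_{12} = 9.

9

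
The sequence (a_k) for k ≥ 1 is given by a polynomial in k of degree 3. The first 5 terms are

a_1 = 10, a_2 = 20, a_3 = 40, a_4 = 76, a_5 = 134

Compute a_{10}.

1st diffs: 10, 20, 36, 58.
2nd diffs: 10, 16, 22.
3rd diffs: 6, 6 (constant).
Newton forward-difference form: a_k = 10 + 10·C(k-1,1) + 10·C(k-1,2) + 6·C(k-1,3).
At k = 10: k-1 = 9, so a_{10} = 10 + 90 + 360 + 504 = 964.

964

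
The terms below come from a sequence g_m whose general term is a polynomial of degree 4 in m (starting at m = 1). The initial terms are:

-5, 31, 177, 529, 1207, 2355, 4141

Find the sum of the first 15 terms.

256867

1st diffs: 36, 146, 352, 678, 1148, 1786.
2nd diffs: 110, 206, 326, 470, 638.
3rd diffs: 96, 120, 144, 168.
4th diffs: 24, 24, 24 (constant).
So g_m = m^4 + 6m^3 - 6m^2 - 3m - 3.
Continuing: …, 6757, 10419, 15367, 21865, …, g_{15} = 69477.
Summing m = 1..15 (15 terms) gives 256867.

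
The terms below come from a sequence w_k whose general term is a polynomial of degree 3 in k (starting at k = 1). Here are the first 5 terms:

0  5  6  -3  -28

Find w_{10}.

1st diffs: 5, 1, -9, -25.
2nd diffs: -4, -10, -16.
3rd diffs: -6, -6 (constant).
So w_k = -k^3 + 4k^2 - 3.
Evaluating at k = 10 gives w_{10} = -603.

-603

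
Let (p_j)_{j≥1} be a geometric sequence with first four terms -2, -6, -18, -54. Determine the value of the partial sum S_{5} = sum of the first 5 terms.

-242

Common ratio r = 3.
p_j = (-2)·3^(j-1).
S = (-2)·(3^5 - 1)/(3 - 1) = (-2)·(243 - 1)/(2) = -242.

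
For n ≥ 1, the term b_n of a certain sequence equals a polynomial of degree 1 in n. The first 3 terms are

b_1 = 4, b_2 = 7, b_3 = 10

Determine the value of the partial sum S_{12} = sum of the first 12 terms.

1st diffs: 3, 3 (constant).
So b_n = 3n + 1.
Continuing: …, 13, 16, 19, 22, …, b_{12} = 37.
Summing n = 1..12 (12 terms) gives 246.

246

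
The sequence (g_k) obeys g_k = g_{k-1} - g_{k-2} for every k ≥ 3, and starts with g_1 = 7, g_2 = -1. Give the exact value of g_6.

8

Iterate the recurrence:
g_3 = -8; g_4 = -7; g_5 = 1; g_6 = 8.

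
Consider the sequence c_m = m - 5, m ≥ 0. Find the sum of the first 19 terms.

76

Over m = 0..18: Σm = 171.
Total = (1)·171 + (-5)·19 = 76.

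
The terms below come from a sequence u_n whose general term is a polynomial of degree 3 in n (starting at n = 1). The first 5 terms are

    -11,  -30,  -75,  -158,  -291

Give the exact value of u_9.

1st diffs: -19, -45, -83, -133.
2nd diffs: -26, -38, -50.
3rd diffs: -12, -12 (constant).
Newton forward-difference form: u_n = -11 + (-19)·C(n-1,1) + (-26)·C(n-1,2) + (-12)·C(n-1,3).
At n = 9: n-1 = 8, so u_9 = -11 - 152 - 728 - 672 = -1563.

-1563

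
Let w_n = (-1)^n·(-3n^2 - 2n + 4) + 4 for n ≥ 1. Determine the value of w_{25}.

(-1)^25 = -1; -3n^2 - 2n + 4 at n=25 is -1921; so w_{25} = 1925.

1925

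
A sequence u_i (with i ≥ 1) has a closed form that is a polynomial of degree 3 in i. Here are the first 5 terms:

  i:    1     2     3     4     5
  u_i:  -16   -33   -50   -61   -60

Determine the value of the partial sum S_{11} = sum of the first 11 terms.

1st diffs: -17, -17, -11, 1.
2nd diffs: 0, 6, 12.
3rd diffs: 6, 6 (constant).
So u_i = i^3 - 6i^2 - 6i - 5.
Continuing: …, -41, 2, 75, 184, …, u_{11} = 534.
Summing i = 1..11 (11 terms) gives 869.

869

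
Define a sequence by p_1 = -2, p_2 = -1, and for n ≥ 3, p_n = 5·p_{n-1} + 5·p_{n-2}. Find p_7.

-16250

Step forward from the initial values:
p_3 = -15;  p_4 = -80;  p_5 = -475;  p_6 = -2775;  p_7 = -16250.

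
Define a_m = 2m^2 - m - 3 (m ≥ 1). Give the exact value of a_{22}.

a_{22} = 2·22^2 - 1·22 - 3 = 943.

943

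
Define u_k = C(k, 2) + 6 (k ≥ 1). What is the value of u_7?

C(7, 2) = 21, so u_7 = 27.

27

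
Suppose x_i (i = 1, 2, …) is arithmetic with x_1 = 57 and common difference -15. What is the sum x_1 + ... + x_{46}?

-12903

x_i = 57 + (i - 1)·(-15).
x_{46} = -618; S = 46·(57 + (-618))/2 = -12903.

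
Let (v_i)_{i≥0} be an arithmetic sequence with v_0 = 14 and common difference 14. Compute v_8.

v_i = 14 + (i - 0)·14.
v_8 = 14 + 8·14 = 126.

126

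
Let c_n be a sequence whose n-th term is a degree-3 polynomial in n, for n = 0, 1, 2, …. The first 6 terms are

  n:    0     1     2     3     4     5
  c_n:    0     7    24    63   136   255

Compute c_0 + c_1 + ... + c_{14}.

21665

1st diffs: 7, 17, 39, 73, 119.
2nd diffs: 10, 22, 34, 46.
3rd diffs: 12, 12, 12 (constant).
Newton forward-difference form: c_n = 7·C(n,1) + 10·C(n,2) + 12·C(n,3).
Continuing: …, 432, 679, 1008, 1431, …, c_{14} = 5376.
Summing n = 0..14 (15 terms) gives 21665.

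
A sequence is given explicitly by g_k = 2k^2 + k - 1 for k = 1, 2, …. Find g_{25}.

g_{25} = 2·25^2 + 1·25 - 1 = 1274.

1274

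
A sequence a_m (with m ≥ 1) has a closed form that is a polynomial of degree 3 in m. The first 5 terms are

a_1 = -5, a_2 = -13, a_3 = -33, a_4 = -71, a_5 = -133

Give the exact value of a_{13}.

1st diffs: -8, -20, -38, -62.
2nd diffs: -12, -18, -24.
3rd diffs: -6, -6 (constant).
So a_m = -m^3 - m - 3.
Evaluating at m = 13 gives a_{13} = -2213.

-2213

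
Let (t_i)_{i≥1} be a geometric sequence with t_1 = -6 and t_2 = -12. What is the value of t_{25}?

Common ratio r = 2.
t_i = (-6)·2^(i-1).
t_{25} = (-6)·2^24 = -100663296.

-100663296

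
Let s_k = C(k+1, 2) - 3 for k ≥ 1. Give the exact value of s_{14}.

C(15, 2) = 105, so s_{14} = 102.

102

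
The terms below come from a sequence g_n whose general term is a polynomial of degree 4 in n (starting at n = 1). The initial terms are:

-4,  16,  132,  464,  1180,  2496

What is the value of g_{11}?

28996

1st diffs: 20, 116, 332, 716, 1316.
2nd diffs: 96, 216, 384, 600.
3rd diffs: 120, 168, 216.
4th diffs: 48, 48 (constant).
Newton forward-difference form: g_n = -4 + 20·C(n-1,1) + 96·C(n-1,2) + 120·C(n-1,3) + 48·C(n-1,4).
At n = 11: n-1 = 10, so g_{11} = -4 + 200 + 4320 + 14400 + 10080 = 28996.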